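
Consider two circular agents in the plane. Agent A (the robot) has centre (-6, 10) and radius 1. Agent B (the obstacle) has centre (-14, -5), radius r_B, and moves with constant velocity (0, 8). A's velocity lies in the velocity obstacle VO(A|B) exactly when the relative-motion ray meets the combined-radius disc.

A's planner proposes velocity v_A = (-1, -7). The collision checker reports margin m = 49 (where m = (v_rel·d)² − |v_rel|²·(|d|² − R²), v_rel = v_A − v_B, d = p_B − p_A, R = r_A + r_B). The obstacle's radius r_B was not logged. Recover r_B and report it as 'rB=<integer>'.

m = 49
d = (-8, -15);  v_rel = (-1, -15),  |v_rel|² = 226
v_rel×d = (-1)·(-15) − (-15)·(-8) = -105
since m = R²·226 − (-105)²:  R² = (11025 + 49) / 226 = 49
R = √49 = 7  ⇒  r_B = 7 − 1 = 6

rB=6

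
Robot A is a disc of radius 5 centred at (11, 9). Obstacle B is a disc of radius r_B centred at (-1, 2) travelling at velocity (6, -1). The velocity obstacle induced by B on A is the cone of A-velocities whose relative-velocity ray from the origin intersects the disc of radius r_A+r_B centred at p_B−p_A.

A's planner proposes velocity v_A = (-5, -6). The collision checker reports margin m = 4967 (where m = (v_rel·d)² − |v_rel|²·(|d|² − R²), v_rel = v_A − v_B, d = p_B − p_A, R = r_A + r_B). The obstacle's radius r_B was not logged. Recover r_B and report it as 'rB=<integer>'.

m = 4967
d = (-12, -7);  v_rel = (-11, -5),  |v_rel|² = 146
v_rel×d = (-11)·(-7) − (-5)·(-12) = 17
since m = R²·146 − 17²:  R² = (289 + 4967) / 146 = 36
R = √36 = 6  ⇒  r_B = 6 − 5 = 1

rB=1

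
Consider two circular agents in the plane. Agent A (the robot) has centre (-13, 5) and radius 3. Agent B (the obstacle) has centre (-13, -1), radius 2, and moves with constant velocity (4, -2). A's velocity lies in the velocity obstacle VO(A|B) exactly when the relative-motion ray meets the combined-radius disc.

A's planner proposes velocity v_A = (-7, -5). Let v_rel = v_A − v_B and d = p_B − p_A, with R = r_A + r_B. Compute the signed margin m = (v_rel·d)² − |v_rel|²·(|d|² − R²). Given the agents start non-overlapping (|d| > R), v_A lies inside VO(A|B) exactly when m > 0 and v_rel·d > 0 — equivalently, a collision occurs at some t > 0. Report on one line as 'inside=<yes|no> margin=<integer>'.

d = (0, -6),  |d|² = 36;  R = 3+2 = 5,  c = 36−5² = 11
v_rel = (-11, -3),  |v_rel|² = 130;  v_rel·d = (-11)·(0) + (-3)·(-6) = 18
130·t² − 36·t + 11 = 0  ⇒  m = 18² − 130·11 = -1106
m = -1106 < 0,  v_rel·d = 18 > 0  ⇒  outside

inside=no margin=-1106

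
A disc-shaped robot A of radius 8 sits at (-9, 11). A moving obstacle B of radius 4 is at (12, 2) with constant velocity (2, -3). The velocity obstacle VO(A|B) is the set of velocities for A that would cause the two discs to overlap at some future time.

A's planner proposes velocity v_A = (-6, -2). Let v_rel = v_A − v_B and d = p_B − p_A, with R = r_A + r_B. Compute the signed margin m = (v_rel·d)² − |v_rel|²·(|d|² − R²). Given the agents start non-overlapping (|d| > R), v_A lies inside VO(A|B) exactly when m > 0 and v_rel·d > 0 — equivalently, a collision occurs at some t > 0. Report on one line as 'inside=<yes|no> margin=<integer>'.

d = (21, -9),  |d|² = 522;  R = 8+4 = 12,  c = 522−12² = 378
v_rel = (-8, 1),  |v_rel|² = 65;  v_rel·d = (-8)·(21) + (1)·(-9) = -177
65·t² + 354·t + 378 = 0  ⇒  m = (-177)² − 65·378 = 6759
m = 6759 > 0,  v_rel·d = -177 < 0  ⇒  outside

inside=no margin=6759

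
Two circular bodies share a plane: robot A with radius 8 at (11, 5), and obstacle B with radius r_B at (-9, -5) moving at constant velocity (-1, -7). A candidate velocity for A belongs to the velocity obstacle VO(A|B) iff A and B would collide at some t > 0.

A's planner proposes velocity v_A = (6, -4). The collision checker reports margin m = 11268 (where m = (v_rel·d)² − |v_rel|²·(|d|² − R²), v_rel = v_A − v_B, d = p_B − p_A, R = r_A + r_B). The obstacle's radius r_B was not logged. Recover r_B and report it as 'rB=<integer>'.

m = 11268
d = (-20, -10);  v_rel = (7, 3),  |v_rel|² = 58
v_rel×d = (7)·(-10) − (3)·(-20) = -10
since m = R²·58 − (-10)²:  R² = (100 + 11268) / 58 = 196
R = √196 = 14  ⇒  r_B = 14 − 8 = 6

rB=6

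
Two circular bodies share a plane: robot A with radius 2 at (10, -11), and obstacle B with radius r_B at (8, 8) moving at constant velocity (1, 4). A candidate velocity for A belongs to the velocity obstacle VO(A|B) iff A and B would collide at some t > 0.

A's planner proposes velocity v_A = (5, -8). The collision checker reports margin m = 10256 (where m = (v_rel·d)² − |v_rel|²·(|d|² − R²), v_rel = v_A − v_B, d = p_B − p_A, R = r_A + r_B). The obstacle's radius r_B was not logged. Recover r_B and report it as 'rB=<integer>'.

m = 10256
d = (-2, 19);  v_rel = (4, -12),  |v_rel|² = 160
v_rel×d = (4)·(19) − (-12)·(-2) = 52
since m = R²·160 − 52²:  R² = (2704 + 10256) / 160 = 81
R = √81 = 9  ⇒  r_B = 9 − 2 = 7

rB=7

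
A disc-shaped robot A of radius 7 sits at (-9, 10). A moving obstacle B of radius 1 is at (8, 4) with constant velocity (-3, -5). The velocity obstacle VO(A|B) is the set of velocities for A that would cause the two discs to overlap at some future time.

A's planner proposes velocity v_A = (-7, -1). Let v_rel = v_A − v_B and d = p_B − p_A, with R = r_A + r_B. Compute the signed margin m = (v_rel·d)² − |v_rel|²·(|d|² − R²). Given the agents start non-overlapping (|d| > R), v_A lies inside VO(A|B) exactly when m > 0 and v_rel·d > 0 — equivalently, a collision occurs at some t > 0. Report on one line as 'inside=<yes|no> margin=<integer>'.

d = (17, -6),  |d|² = 325;  R = 7+1 = 8,  c = 325−8² = 261
v_rel = (-4, 4),  |v_rel|² = 32;  v_rel·d = (-4)·(17) + (4)·(-6) = -92
32·t² + 184·t + 261 = 0  ⇒  m = (-92)² − 32·261 = 112
m = 112 > 0,  v_rel·d = -92 < 0  ⇒  outside

inside=no margin=112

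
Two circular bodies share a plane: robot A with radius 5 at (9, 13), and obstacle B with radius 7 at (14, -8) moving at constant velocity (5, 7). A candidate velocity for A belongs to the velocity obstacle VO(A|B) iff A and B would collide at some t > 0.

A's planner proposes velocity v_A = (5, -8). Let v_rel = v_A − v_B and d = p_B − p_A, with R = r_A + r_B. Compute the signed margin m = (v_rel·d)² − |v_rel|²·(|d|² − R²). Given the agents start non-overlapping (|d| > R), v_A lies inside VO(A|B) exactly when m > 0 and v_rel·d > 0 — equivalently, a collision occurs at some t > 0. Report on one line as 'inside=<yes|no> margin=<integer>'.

d = (5, -21),  |d|² = 466;  R = 5+7 = 12,  c = 466−12² = 322
v_rel = (0, -15),  |v_rel|² = 225;  v_rel·d = (0)·(5) + (-15)·(-21) = 315
225·t² − 630·t + 322 = 0  ⇒  m = 315² − 225·322 = 26775
m = 26775 > 0,  v_rel·d = 315 > 0  ⇒  inside

inside=yes margin=26775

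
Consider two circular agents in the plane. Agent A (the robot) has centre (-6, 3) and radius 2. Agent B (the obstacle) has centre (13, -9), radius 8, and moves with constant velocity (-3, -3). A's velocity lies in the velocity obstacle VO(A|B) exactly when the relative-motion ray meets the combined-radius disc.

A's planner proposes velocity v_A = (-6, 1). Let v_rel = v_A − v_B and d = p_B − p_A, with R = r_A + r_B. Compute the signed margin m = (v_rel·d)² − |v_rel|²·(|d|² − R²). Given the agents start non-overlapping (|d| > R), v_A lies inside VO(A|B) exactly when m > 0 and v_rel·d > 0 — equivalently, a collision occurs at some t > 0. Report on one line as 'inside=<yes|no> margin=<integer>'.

d = (19, -12),  |d|² = 505;  R = 2+8 = 10,  c = 505−10² = 405
v_rel = (-3, 4),  |v_rel|² = 25;  v_rel·d = (-3)·(19) + (4)·(-12) = -105
25·t² + 210·t + 405 = 0  ⇒  m = (-105)² − 25·405 = 900
m = 900 > 0,  v_rel·d = -105 < 0  ⇒  outside

inside=no margin=900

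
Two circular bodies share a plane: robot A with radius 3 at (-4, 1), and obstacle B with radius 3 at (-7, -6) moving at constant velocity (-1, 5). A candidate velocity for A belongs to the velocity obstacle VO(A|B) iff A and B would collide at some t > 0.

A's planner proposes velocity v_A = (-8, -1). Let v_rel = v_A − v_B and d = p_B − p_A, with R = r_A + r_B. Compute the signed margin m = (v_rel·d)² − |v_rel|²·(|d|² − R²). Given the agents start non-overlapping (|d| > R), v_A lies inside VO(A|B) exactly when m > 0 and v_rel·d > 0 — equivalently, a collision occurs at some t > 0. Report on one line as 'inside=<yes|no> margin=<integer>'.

d = (-3, -7),  |d|² = 58;  R = 3+3 = 6,  c = 58−6² = 22
v_rel = (-7, -6),  |v_rel|² = 85;  v_rel·d = (-7)·(-3) + (-6)·(-7) = 63
85·t² − 126·t + 22 = 0  ⇒  m = 63² − 85·22 = 2099
m = 2099 > 0,  v_rel·d = 63 > 0  ⇒  inside

inside=yes margin=2099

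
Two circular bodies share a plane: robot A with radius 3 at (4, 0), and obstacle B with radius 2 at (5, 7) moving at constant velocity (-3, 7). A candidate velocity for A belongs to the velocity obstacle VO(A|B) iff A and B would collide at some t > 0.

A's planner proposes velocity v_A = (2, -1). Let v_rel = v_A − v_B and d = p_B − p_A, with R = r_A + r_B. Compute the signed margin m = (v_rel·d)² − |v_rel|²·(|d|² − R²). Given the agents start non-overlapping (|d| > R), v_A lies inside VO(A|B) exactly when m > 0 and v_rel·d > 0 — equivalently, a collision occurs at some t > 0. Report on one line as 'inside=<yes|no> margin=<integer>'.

d = (1, 7),  |d|² = 50;  R = 3+2 = 5,  c = 50−5² = 25
v_rel = (5, -8),  |v_rel|² = 89;  v_rel·d = (5)·(1) + (-8)·(7) = -51
89·t² + 102·t + 25 = 0  ⇒  m = (-51)² − 89·25 = 376
m = 376 > 0,  v_rel·d = -51 < 0  ⇒  outside

inside=no margin=376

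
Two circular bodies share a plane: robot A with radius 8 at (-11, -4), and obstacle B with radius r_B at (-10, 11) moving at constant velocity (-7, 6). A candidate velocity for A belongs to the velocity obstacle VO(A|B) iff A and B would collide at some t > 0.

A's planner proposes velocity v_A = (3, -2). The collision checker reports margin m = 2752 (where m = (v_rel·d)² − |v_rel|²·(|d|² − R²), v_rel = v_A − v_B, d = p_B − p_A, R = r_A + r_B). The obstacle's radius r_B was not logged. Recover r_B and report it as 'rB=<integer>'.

m = 2752
d = (1, 15);  v_rel = (10, -8),  |v_rel|² = 164
v_rel×d = (10)·(15) − (-8)·(1) = 158
since m = R²·164 − 158²:  R² = (24964 + 2752) / 164 = 169
R = √169 = 13  ⇒  r_B = 13 − 8 = 5

rB=5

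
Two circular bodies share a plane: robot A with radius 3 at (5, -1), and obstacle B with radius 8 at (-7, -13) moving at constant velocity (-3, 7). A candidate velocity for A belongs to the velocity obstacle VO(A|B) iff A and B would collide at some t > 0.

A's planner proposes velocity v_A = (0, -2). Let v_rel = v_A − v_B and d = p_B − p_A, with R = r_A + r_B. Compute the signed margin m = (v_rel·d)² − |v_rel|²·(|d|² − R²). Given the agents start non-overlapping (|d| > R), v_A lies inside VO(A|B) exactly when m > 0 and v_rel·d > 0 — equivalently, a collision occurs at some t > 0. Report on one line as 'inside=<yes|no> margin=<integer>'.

d = (-12, -12),  |d|² = 288;  R = 3+8 = 11,  c = 288−11² = 167
v_rel = (3, -9),  |v_rel|² = 90;  v_rel·d = (3)·(-12) + (-9)·(-12) = 72
90·t² − 144·t + 167 = 0  ⇒  m = 72² − 90·167 = -9846
m = -9846 < 0,  v_rel·d = 72 > 0  ⇒  outside

inside=no margin=-9846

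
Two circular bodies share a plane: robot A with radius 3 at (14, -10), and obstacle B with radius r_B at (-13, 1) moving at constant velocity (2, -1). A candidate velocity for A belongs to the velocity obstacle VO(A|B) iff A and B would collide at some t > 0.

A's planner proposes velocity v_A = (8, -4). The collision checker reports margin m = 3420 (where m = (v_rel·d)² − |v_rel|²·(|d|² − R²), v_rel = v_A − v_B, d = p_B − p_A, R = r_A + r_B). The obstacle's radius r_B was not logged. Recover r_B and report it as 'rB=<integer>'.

m = 3420
d = (-27, 11);  v_rel = (6, -3),  |v_rel|² = 45
v_rel×d = (6)·(11) − (-3)·(-27) = -15
since m = R²·45 − (-15)²:  R² = (225 + 3420) / 45 = 81
R = √81 = 9  ⇒  r_B = 9 − 3 = 6

rB=6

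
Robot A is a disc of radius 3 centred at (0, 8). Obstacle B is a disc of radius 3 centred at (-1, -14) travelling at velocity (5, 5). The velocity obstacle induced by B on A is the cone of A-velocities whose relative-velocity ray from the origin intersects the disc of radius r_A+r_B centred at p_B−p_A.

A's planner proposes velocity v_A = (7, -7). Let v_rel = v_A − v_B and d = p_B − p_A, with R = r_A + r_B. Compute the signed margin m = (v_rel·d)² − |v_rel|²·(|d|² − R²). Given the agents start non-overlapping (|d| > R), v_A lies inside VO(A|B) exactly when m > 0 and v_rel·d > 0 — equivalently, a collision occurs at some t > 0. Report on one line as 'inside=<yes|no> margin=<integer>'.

d = (-1, -22),  |d|² = 485;  R = 3+3 = 6,  c = 485−6² = 449
v_rel = (2, -12),  |v_rel|² = 148;  v_rel·d = (2)·(-1) + (-12)·(-22) = 262
148·t² − 524·t + 449 = 0  ⇒  m = 262² − 148·449 = 2192
m = 2192 > 0,  v_rel·d = 262 > 0  ⇒  inside

inside=yes margin=2192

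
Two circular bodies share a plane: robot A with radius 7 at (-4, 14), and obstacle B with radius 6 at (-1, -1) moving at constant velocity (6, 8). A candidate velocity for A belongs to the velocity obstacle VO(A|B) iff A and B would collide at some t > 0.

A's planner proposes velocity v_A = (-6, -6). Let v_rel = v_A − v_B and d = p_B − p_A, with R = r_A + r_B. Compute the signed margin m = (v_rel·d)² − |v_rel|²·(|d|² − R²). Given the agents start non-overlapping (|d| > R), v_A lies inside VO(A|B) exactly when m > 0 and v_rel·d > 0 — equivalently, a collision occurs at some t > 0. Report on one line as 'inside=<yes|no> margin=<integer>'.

d = (3, -15),  |d|² = 234;  R = 7+6 = 13,  c = 234−13² = 65
v_rel = (-12, -14),  |v_rel|² = 340;  v_rel·d = (-12)·(3) + (-14)·(-15) = 174
340·t² − 348·t + 65 = 0  ⇒  m = 174² − 340·65 = 8176
m = 8176 > 0,  v_rel·d = 174 > 0  ⇒  inside

inside=yes margin=8176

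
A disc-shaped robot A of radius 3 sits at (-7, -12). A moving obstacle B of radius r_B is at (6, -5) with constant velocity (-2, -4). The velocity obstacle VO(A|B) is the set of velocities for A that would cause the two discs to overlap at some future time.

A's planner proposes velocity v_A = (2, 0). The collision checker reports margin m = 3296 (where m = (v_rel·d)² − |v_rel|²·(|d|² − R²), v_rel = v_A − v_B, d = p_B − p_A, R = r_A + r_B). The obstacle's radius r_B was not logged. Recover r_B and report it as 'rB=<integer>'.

m = 3296
d = (13, 7);  v_rel = (4, 4),  |v_rel|² = 32
v_rel×d = (4)·(7) − (4)·(13) = -24
since m = R²·32 − (-24)²:  R² = (576 + 3296) / 32 = 121
R = √121 = 11  ⇒  r_B = 11 − 3 = 8

rB=8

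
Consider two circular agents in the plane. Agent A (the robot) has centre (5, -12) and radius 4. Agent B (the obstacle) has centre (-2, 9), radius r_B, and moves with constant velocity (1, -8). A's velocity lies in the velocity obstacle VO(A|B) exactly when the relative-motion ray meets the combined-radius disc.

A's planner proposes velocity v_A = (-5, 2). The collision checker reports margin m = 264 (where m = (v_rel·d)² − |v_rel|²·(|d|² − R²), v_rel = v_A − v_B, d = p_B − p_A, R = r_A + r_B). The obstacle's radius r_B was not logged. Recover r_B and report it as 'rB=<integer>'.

m = 264
d = (-7, 21);  v_rel = (-6, 10),  |v_rel|² = 136
v_rel×d = (-6)·(21) − (10)·(-7) = -56
since m = R²·136 − (-56)²:  R² = (3136 + 264) / 136 = 25
R = √25 = 5  ⇒  r_B = 5 − 4 = 1

rB=1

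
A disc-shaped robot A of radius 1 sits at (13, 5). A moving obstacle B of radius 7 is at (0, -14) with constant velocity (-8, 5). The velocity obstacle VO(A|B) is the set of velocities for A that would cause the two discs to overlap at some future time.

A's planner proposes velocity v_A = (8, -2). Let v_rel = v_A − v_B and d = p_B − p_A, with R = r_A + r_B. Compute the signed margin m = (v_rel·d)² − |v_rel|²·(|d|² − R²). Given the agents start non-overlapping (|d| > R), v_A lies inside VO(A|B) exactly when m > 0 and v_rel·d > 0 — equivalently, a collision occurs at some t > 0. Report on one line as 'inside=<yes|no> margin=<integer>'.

d = (-13, -19),  |d|² = 530;  R = 1+7 = 8,  c = 530−8² = 466
v_rel = (16, -7),  |v_rel|² = 305;  v_rel·d = (16)·(-13) + (-7)·(-19) = -75
305·t² + 150·t + 466 = 0  ⇒  m = (-75)² − 305·466 = -136505
m = -136505 < 0,  v_rel·d = -75 < 0  ⇒  outside

inside=no margin=-136505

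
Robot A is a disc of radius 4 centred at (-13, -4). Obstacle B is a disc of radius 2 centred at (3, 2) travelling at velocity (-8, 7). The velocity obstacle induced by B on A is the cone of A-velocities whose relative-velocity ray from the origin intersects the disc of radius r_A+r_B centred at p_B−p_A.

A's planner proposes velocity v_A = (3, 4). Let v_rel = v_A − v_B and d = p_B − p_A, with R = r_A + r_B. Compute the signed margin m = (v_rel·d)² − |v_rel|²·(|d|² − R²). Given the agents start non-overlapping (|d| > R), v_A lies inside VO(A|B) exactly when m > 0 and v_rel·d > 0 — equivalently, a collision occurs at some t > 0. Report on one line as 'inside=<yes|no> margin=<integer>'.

d = (16, 6),  |d|² = 292;  R = 4+2 = 6,  c = 292−6² = 256
v_rel = (11, -3),  |v_rel|² = 130;  v_rel·d = (11)·(16) + (-3)·(6) = 158
130·t² − 316·t + 256 = 0  ⇒  m = 158² − 130·256 = -8316
m = -8316 < 0,  v_rel·d = 158 > 0  ⇒  outside

inside=no margin=-8316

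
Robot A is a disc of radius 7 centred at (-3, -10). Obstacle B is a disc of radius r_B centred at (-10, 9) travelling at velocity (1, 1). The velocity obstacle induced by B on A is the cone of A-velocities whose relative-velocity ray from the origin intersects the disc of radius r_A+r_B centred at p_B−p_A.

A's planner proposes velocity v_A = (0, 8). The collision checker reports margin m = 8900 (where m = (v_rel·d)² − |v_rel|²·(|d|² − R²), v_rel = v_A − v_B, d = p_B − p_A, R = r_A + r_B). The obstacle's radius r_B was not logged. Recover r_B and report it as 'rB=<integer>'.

m = 8900
d = (-7, 19);  v_rel = (-1, 7),  |v_rel|² = 50
v_rel×d = (-1)·(19) − (7)·(-7) = 30
since m = R²·50 − 30²:  R² = (900 + 8900) / 50 = 196
R = √196 = 14  ⇒  r_B = 14 − 7 = 7

rB=7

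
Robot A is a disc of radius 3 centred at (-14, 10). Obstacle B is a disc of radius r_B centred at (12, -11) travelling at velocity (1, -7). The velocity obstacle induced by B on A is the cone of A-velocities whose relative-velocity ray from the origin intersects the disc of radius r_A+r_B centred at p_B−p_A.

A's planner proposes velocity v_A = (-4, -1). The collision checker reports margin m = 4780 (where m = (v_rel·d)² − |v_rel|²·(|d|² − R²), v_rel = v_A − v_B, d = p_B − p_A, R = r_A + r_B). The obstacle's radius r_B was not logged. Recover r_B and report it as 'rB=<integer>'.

m = 4780
d = (26, -21);  v_rel = (-5, 6),  |v_rel|² = 61
v_rel×d = (-5)·(-21) − (6)·(26) = -51
since m = R²·61 − (-51)²:  R² = (2601 + 4780) / 61 = 121
R = √121 = 11  ⇒  r_B = 11 − 3 = 8

rB=8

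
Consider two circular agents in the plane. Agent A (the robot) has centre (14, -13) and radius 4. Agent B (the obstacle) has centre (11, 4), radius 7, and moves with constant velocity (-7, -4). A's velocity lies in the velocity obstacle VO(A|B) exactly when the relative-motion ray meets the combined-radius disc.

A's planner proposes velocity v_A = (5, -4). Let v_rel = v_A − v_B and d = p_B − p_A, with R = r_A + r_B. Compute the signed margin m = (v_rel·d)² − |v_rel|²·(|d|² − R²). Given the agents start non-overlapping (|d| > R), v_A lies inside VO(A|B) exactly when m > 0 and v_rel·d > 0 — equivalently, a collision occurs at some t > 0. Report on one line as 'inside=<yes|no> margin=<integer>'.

d = (-3, 17),  |d|² = 298;  R = 4+7 = 11,  c = 298−11² = 177
v_rel = (12, 0),  |v_rel|² = 144;  v_rel·d = (12)·(-3) + (0)·(17) = -36
144·t² + 72·t + 177 = 0  ⇒  m = (-36)² − 144·177 = -24192
m = -24192 < 0,  v_rel·d = -36 < 0  ⇒  outside

inside=no margin=-24192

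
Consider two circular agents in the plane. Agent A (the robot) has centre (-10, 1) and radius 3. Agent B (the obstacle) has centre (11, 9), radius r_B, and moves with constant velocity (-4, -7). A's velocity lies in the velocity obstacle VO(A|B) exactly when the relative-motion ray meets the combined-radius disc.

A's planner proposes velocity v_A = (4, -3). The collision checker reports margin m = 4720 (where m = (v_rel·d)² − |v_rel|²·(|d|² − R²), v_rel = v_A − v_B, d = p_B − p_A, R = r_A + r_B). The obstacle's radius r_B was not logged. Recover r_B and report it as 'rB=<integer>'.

m = 4720
d = (21, 8);  v_rel = (8, 4),  |v_rel|² = 80
v_rel×d = (8)·(8) − (4)·(21) = -20
since m = R²·80 − (-20)²:  R² = (400 + 4720) / 80 = 64
R = √64 = 8  ⇒  r_B = 8 − 3 = 5

rB=5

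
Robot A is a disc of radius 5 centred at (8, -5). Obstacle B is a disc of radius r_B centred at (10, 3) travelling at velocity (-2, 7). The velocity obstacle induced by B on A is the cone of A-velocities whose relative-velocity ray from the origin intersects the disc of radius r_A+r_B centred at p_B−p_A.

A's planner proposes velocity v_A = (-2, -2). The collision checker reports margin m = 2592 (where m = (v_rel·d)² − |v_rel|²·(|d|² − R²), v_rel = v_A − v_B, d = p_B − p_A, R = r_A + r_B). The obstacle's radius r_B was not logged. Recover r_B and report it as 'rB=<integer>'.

m = 2592
d = (2, 8);  v_rel = (0, -9),  |v_rel|² = 81
v_rel×d = (0)·(8) − (-9)·(2) = 18
since m = R²·81 − 18²:  R² = (324 + 2592) / 81 = 36
R = √36 = 6  ⇒  r_B = 6 − 5 = 1

rB=1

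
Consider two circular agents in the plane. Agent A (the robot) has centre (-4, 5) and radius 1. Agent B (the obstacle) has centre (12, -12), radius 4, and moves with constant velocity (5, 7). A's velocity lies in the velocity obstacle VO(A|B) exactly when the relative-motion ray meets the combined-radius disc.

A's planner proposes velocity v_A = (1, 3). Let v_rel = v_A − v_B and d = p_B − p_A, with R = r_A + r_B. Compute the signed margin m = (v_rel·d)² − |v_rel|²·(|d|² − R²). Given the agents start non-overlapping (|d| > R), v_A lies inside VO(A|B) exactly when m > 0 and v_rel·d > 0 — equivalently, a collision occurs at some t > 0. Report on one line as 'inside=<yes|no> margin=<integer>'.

d = (16, -17),  |d|² = 545;  R = 1+4 = 5,  c = 545−5² = 520
v_rel = (-4, -4),  |v_rel|² = 32;  v_rel·d = (-4)·(16) + (-4)·(-17) = 4
32·t² − 8·t + 520 = 0  ⇒  m = 4² − 32·520 = -16624
m = -16624 < 0,  v_rel·d = 4 > 0  ⇒  outside

inside=no margin=-16624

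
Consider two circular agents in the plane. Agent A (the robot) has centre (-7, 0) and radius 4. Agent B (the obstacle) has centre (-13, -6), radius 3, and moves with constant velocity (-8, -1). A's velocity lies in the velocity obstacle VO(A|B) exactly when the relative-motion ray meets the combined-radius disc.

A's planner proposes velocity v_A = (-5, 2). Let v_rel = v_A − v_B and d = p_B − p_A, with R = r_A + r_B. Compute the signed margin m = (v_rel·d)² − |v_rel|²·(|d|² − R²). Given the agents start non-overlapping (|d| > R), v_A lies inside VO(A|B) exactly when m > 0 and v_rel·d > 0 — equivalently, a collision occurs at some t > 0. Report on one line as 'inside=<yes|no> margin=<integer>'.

d = (-6, -6),  |d|² = 72;  R = 4+3 = 7,  c = 72−7² = 23
v_rel = (3, 3),  |v_rel|² = 18;  v_rel·d = (3)·(-6) + (3)·(-6) = -36
18·t² + 72·t + 23 = 0  ⇒  m = (-36)² − 18·23 = 882
m = 882 > 0,  v_rel·d = -36 < 0  ⇒  outside

inside=no margin=882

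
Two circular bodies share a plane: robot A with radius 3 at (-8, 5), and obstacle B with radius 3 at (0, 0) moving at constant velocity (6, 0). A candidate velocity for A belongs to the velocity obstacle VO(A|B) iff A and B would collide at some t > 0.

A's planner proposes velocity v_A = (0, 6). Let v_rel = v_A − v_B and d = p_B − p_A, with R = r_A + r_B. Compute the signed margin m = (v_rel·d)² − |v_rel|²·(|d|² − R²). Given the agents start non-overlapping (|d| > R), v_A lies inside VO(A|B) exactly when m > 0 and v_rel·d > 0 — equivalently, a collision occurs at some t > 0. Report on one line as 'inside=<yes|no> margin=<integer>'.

d = (8, -5),  |d|² = 89;  R = 3+3 = 6,  c = 89−6² = 53
v_rel = (-6, 6),  |v_rel|² = 72;  v_rel·d = (-6)·(8) + (6)·(-5) = -78
72·t² + 156·t + 53 = 0  ⇒  m = (-78)² − 72·53 = 2268
m = 2268 > 0,  v_rel·d = -78 < 0  ⇒  outside

inside=no margin=2268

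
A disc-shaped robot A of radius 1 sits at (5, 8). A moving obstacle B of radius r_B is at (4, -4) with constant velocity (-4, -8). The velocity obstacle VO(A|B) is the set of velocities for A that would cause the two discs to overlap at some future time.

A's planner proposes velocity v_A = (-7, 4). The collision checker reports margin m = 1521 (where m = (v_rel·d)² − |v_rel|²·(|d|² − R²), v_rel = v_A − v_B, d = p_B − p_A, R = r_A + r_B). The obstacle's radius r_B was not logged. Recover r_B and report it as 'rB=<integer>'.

m = 1521
d = (-1, -12);  v_rel = (-3, 12),  |v_rel|² = 153
v_rel×d = (-3)·(-12) − (12)·(-1) = 48
since m = R²·153 − 48²:  R² = (2304 + 1521) / 153 = 25
R = √25 = 5  ⇒  r_B = 5 − 1 = 4

rB=4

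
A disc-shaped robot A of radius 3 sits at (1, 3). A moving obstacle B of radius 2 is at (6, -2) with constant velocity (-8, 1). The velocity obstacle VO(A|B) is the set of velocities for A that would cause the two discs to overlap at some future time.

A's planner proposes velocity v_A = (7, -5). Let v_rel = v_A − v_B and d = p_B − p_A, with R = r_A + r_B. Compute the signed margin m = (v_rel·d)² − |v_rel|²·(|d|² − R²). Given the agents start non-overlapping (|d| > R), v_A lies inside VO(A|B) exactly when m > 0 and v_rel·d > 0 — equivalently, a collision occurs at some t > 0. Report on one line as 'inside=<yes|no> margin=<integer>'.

d = (5, -5),  |d|² = 50;  R = 3+2 = 5,  c = 50−5² = 25
v_rel = (15, -6),  |v_rel|² = 261;  v_rel·d = (15)·(5) + (-6)·(-5) = 105
261·t² − 210·t + 25 = 0  ⇒  m = 105² − 261·25 = 4500
m = 4500 > 0,  v_rel·d = 105 > 0  ⇒  inside

inside=yes margin=4500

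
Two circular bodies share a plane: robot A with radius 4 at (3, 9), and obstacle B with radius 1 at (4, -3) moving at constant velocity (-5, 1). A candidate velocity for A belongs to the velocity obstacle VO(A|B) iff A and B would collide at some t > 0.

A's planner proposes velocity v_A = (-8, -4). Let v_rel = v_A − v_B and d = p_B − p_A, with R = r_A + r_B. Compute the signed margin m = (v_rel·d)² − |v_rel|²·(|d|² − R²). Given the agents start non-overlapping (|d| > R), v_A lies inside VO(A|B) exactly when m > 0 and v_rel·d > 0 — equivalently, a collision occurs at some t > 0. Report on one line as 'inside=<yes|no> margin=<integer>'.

d = (1, -12),  |d|² = 145;  R = 4+1 = 5,  c = 145−5² = 120
v_rel = (-3, -5),  |v_rel|² = 34;  v_rel·d = (-3)·(1) + (-5)·(-12) = 57
34·t² − 114·t + 120 = 0  ⇒  m = 57² − 34·120 = -831
m = -831 < 0,  v_rel·d = 57 > 0  ⇒  outside

inside=no margin=-831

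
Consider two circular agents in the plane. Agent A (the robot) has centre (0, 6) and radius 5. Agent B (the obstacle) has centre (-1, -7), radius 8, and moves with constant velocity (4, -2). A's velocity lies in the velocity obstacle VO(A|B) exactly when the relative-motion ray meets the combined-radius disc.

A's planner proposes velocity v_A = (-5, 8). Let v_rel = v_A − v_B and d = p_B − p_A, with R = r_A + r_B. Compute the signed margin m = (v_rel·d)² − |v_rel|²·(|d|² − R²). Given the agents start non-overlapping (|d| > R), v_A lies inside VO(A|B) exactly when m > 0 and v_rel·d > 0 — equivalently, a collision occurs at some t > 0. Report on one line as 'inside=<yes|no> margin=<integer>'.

d = (-1, -13),  |d|² = 170;  R = 5+8 = 13,  c = 170−13² = 1
v_rel = (-9, 10),  |v_rel|² = 181;  v_rel·d = (-9)·(-1) + (10)·(-13) = -121
181·t² + 242·t + 1 = 0  ⇒  m = (-121)² − 181·1 = 14460
m = 14460 > 0,  v_rel·d = -121 < 0  ⇒  outside

inside=no margin=14460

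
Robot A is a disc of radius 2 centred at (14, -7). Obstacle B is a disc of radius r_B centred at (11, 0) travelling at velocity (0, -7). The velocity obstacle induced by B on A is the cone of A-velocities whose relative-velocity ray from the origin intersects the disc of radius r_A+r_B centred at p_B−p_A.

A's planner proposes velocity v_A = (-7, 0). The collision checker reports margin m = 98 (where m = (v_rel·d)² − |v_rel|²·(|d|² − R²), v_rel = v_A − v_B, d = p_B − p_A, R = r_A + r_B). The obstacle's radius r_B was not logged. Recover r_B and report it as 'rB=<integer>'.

m = 98
d = (-3, 7);  v_rel = (-7, 7),  |v_rel|² = 98
v_rel×d = (-7)·(7) − (7)·(-3) = -28
since m = R²·98 − (-28)²:  R² = (784 + 98) / 98 = 9
R = √9 = 3  ⇒  r_B = 3 − 2 = 1

rB=1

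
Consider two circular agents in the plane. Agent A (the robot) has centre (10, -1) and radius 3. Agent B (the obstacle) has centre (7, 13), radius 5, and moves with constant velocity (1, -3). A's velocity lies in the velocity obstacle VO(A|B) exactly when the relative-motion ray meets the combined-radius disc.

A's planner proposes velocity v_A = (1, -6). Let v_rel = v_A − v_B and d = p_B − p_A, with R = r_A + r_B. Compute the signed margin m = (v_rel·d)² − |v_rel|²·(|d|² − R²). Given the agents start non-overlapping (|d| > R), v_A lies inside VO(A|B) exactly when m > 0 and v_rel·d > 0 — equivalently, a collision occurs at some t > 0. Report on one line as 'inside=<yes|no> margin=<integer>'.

d = (-3, 14),  |d|² = 205;  R = 3+5 = 8,  c = 205−8² = 141
v_rel = (0, -3),  |v_rel|² = 9;  v_rel·d = (0)·(-3) + (-3)·(14) = -42
9·t² + 84·t + 141 = 0  ⇒  m = (-42)² − 9·141 = 495
m = 495 > 0,  v_rel·d = -42 < 0  ⇒  outside

inside=no margin=495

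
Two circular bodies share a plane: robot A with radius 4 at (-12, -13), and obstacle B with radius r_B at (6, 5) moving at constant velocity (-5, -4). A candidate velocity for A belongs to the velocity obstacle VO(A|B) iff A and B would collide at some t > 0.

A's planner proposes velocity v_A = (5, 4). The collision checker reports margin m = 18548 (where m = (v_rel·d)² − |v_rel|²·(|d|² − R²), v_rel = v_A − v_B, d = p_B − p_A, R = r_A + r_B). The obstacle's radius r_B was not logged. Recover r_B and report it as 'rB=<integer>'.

m = 18548
d = (18, 18);  v_rel = (10, 8),  |v_rel|² = 164
v_rel×d = (10)·(18) − (8)·(18) = 36
since m = R²·164 − 36²:  R² = (1296 + 18548) / 164 = 121
R = √121 = 11  ⇒  r_B = 11 − 4 = 7

rB=7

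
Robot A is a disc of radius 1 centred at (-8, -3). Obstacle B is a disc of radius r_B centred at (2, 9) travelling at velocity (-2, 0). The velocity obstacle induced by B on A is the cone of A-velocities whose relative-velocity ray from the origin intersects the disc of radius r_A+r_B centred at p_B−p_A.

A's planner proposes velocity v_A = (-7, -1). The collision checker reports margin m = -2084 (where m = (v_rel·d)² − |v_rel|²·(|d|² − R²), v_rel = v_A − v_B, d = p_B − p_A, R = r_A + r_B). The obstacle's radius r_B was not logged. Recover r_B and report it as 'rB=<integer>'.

m = -2084
d = (10, 12);  v_rel = (-5, -1),  |v_rel|² = 26
v_rel×d = (-5)·(12) − (-1)·(10) = -50
since m = R²·26 − (-50)²:  R² = (2500 + -2084) / 26 = 16
R = √16 = 4  ⇒  r_B = 4 − 1 = 3

rB=3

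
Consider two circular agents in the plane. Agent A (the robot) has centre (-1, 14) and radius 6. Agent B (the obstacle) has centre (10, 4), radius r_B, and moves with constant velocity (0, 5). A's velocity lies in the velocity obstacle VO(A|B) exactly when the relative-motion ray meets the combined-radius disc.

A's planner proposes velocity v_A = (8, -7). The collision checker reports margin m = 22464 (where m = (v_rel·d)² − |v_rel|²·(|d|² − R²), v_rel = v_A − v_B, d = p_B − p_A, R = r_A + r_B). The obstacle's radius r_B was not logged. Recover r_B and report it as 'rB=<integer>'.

m = 22464
d = (11, -10);  v_rel = (8, -12),  |v_rel|² = 208
v_rel×d = (8)·(-10) − (-12)·(11) = 52
since m = R²·208 − 52²:  R² = (2704 + 22464) / 208 = 121
R = √121 = 11  ⇒  r_B = 11 − 6 = 5

rB=5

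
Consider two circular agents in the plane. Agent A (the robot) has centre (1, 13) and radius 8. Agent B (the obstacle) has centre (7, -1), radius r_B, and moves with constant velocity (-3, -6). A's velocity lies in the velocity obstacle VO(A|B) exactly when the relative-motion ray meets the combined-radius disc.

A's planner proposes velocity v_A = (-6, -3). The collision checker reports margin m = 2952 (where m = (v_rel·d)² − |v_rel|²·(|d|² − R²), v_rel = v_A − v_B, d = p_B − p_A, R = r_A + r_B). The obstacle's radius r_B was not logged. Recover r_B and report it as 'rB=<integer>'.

m = 2952
d = (6, -14);  v_rel = (-3, 3),  |v_rel|² = 18
v_rel×d = (-3)·(-14) − (3)·(6) = 24
since m = R²·18 − 24²:  R² = (576 + 2952) / 18 = 196
R = √196 = 14  ⇒  r_B = 14 − 8 = 6

rB=6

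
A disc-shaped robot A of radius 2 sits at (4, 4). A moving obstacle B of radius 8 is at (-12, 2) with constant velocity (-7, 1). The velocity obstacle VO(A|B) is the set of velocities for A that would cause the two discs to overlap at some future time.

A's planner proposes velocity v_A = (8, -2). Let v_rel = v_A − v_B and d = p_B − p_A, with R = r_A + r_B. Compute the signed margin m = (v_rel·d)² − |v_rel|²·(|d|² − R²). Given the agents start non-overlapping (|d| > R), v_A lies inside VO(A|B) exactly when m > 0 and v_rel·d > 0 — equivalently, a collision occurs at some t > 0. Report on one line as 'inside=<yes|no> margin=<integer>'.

d = (-16, -2),  |d|² = 260;  R = 2+8 = 10,  c = 260−10² = 160
v_rel = (15, -3),  |v_rel|² = 234;  v_rel·d = (15)·(-16) + (-3)·(-2) = -234
234·t² + 468·t + 160 = 0  ⇒  m = (-234)² − 234·160 = 17316
m = 17316 > 0,  v_rel·d = -234 < 0  ⇒  outside

inside=no margin=17316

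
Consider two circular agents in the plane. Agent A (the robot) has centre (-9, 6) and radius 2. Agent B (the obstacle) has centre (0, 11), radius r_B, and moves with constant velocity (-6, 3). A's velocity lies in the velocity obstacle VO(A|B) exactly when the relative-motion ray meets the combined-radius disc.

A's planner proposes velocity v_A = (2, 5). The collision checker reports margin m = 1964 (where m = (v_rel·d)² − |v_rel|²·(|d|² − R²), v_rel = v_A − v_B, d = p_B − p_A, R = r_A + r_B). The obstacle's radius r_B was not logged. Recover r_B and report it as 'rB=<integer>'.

m = 1964
d = (9, 5);  v_rel = (8, 2),  |v_rel|² = 68
v_rel×d = (8)·(5) − (2)·(9) = 22
since m = R²·68 − 22²:  R² = (484 + 1964) / 68 = 36
R = √36 = 6  ⇒  r_B = 6 − 2 = 4

rB=4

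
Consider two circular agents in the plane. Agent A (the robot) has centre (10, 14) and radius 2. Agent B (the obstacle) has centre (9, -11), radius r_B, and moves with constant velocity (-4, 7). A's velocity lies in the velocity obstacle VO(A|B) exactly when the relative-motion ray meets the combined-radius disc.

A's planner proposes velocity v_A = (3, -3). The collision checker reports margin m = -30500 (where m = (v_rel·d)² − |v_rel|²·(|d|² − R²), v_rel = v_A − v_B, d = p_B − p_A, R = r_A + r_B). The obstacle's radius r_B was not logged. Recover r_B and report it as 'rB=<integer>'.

m = -30500
d = (-1, -25);  v_rel = (7, -10),  |v_rel|² = 149
v_rel×d = (7)·(-25) − (-10)·(-1) = -185
since m = R²·149 − (-185)²:  R² = (34225 + -30500) / 149 = 25
R = √25 = 5  ⇒  r_B = 5 − 2 = 3

rB=3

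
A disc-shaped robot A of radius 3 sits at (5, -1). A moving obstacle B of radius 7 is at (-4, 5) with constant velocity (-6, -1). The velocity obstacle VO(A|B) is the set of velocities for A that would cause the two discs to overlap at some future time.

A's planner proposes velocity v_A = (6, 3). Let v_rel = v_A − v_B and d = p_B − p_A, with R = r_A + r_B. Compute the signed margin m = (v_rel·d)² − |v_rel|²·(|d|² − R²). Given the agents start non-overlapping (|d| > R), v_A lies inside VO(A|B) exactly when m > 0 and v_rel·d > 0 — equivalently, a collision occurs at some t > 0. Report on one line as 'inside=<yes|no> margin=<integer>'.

d = (-9, 6),  |d|² = 117;  R = 3+7 = 10,  c = 117−10² = 17
v_rel = (12, 4),  |v_rel|² = 160;  v_rel·d = (12)·(-9) + (4)·(6) = -84
160·t² + 168·t + 17 = 0  ⇒  m = (-84)² − 160·17 = 4336
m = 4336 > 0,  v_rel·d = -84 < 0  ⇒  outside

inside=no margin=4336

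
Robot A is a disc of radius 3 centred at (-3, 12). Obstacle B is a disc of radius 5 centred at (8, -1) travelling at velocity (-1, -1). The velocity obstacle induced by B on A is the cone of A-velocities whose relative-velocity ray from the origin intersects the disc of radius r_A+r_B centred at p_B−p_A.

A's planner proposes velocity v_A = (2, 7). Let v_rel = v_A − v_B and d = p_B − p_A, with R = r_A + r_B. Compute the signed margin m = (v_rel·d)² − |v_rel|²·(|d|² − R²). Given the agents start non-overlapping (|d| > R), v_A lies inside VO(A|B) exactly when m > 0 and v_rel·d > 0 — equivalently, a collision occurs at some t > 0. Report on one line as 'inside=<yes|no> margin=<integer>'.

d = (11, -13),  |d|² = 290;  R = 3+5 = 8,  c = 290−8² = 226
v_rel = (3, 8),  |v_rel|² = 73;  v_rel·d = (3)·(11) + (8)·(-13) = -71
73·t² + 142·t + 226 = 0  ⇒  m = (-71)² − 73·226 = -11457
m = -11457 < 0,  v_rel·d = -71 < 0  ⇒  outside

inside=no margin=-11457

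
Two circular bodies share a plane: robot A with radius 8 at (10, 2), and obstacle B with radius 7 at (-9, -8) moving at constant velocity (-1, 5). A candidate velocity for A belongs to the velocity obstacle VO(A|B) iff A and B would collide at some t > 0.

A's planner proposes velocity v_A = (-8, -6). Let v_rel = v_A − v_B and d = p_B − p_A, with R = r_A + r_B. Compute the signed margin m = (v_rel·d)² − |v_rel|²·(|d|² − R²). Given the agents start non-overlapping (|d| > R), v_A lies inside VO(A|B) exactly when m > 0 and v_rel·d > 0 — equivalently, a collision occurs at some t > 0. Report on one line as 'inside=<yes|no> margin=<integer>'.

d = (-19, -10),  |d|² = 461;  R = 8+7 = 15,  c = 461−15² = 236
v_rel = (-7, -11),  |v_rel|² = 170;  v_rel·d = (-7)·(-19) + (-11)·(-10) = 243
170·t² − 486·t + 236 = 0  ⇒  m = 243² − 170·236 = 18929
m = 18929 > 0,  v_rel·d = 243 > 0  ⇒  inside

inside=yes margin=18929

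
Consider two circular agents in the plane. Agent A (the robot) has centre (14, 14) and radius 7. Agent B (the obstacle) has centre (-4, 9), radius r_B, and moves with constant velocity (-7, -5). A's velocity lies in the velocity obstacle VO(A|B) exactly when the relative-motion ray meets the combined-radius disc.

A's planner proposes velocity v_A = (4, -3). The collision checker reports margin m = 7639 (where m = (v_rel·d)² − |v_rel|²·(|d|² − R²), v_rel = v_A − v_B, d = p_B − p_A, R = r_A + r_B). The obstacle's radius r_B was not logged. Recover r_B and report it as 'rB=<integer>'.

m = 7639
d = (-18, -5);  v_rel = (11, 2),  |v_rel|² = 125
v_rel×d = (11)·(-5) − (2)·(-18) = -19
since m = R²·125 − (-19)²:  R² = (361 + 7639) / 125 = 64
R = √64 = 8  ⇒  r_B = 8 − 7 = 1

rB=1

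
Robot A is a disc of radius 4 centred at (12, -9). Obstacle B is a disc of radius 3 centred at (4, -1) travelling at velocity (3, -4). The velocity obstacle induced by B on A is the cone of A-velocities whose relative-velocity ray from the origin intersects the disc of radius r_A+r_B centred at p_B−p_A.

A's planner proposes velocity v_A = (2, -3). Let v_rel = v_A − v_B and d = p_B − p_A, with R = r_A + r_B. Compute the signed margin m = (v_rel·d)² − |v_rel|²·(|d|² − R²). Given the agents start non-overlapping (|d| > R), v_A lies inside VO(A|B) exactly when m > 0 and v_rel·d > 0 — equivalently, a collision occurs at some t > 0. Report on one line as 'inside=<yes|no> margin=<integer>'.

d = (-8, 8),  |d|² = 128;  R = 4+3 = 7,  c = 128−7² = 79
v_rel = (-1, 1),  |v_rel|² = 2;  v_rel·d = (-1)·(-8) + (1)·(8) = 16
2·t² − 32·t + 79 = 0  ⇒  m = 16² − 2·79 = 98
m = 98 > 0,  v_rel·d = 16 > 0  ⇒  inside

inside=yes margin=98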